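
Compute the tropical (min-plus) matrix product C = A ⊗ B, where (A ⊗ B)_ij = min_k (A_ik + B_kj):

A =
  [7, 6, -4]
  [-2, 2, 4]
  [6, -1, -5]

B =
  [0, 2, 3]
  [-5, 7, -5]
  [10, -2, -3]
A ⊗ B =
  [1, -6, -7]
  [-3, 0, -3]
  [-6, -7, -8]

Apply the min-plus product entry-by-entry:
  C[0][0] = min over k of (A[0][0] + B[0][0] = 7 + 0 = 7, A[0][1] + B[1][0] = 6 + -5 = 1, A[0][2] + B[2][0] = -4 + 10 = 6) = 1 (attained at k = 1)
  C[0][1] = min over k of (A[0][0] + B[0][1] = 7 + 2 = 9, A[0][1] + B[1][1] = 6 + 7 = 13, A[0][2] + B[2][1] = -4 + -2 = -6) = -6 (attained at k = 2)
  C[0][2] = min over k of (A[0][0] + B[0][2] = 7 + 3 = 10, A[0][1] + B[1][2] = 6 + -5 = 1, A[0][2] + B[2][2] = -4 + -3 = -7) = -7 (attained at k = 2)
  C[1][0] = min over k of (A[1][0] + B[0][0] = -2 + 0 = -2, A[1][1] + B[1][0] = 2 + -5 = -3, A[1][2] + B[2][0] = 4 + 10 = 14) = -3 (attained at k = 1)
  C[1][1] = min over k of (A[1][0] + B[0][1] = -2 + 2 = 0, A[1][1] + B[1][1] = 2 + 7 = 9, A[1][2] + B[2][1] = 4 + -2 = 2) = 0 (attained at k = 0)
  C[1][2] = min over k of (A[1][0] + B[0][2] = -2 + 3 = 1, A[1][1] + B[1][2] = 2 + -5 = -3, A[1][2] + B[2][2] = 4 + -3 = 1) = -3 (attained at k = 1)
  C[2][0] = min over k of (A[2][0] + B[0][0] = 6 + 0 = 6, A[2][1] + B[1][0] = -1 + -5 = -6, A[2][2] + B[2][0] = -5 + 10 = 5) = -6 (attained at k = 1)
  C[2][1] = min over k of (A[2][0] + B[0][1] = 6 + 2 = 8, A[2][1] + B[1][1] = -1 + 7 = 6, A[2][2] + B[2][1] = -5 + -2 = -7) = -7 (attained at k = 2)
  C[2][2] = min over k of (A[2][0] + B[0][2] = 6 + 3 = 9, A[2][1] + B[1][2] = -1 + -5 = -6, A[2][2] + B[2][2] = -5 + -3 = -8) = -8 (attained at k = 2)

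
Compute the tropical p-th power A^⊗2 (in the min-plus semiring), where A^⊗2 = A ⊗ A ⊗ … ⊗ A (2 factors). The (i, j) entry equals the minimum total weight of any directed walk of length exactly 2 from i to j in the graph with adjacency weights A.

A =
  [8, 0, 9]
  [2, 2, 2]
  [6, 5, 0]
A^⊗2 =
  [2, 2, 2]
  [4, 2, 2]
  [6, 5, 0]

Each entry (A^⊗2)_ij equals the minimum over all length-2 walks i = v_0 → v_1 → … → v_2 = j of Σ_t A[v_t][v_{t+1}]. For example, for (i, j) = (0, 2) we minimise over 3 possible intermediate vertex sequences; the minimum is 2, attained along the walk 0 → 1 → 2.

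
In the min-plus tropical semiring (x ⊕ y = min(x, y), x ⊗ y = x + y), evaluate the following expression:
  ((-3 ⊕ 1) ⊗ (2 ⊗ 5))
((-3 ⊕ 1) ⊗ (2 ⊗ 5)) = 4

Expand innermost to outermost. Recall ⊕ takes the minimum of its arguments and ⊗ takes their sum. Working out the expression ((-3 ⊕ 1) ⊗ (2 ⊗ 5)) gives 4.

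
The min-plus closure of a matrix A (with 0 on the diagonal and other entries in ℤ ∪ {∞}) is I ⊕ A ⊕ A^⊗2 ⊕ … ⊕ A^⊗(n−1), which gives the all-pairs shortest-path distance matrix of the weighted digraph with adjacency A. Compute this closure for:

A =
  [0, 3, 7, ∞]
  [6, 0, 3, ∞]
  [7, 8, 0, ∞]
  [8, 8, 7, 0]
Closure =
  [0, 3, 6, ∞]
  [6, 0, 3, ∞]
  [7, 8, 0, ∞]
  [8, 8, 7, 0]

This is the Floyd-Warshall all-pairs shortest-path computation. For each intermediate vertex k = 0, 1, …, 3, update dist[i][j] ← min(dist[i][j], dist[i][k] + dist[k][j]). The final matrix gives, for each (i, j), the minimum total weight of any directed path from i to j (possibly empty when i = j).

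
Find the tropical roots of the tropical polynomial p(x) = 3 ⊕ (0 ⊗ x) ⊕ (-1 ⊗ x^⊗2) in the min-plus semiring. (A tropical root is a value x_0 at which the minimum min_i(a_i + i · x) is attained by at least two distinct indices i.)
Roots: {1, 3}

Each tropical root is a break point of the lower envelope of the lines y = a_i + i · x (there are 3 lines, with slopes 0, 1, ..., 2). Only the lines that attain the minimum somewhere contribute to roots; other lines are dominated. Here the surviving (envelope) indices are i = 2, i = 1, i = 0.
Intersections between consecutive envelope lines give the roots: for adjacent envelope indices i < j the intersection is x = (a_i − a_j) / (j − i). Reading off the sorted break points: {1, 3}.
Verification: at each break x_0, at least two indices attain the minimum of min_i(a_i + i · x_0).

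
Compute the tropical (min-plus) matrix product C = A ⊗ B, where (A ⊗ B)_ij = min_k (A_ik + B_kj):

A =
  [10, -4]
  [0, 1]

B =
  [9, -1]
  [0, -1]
A ⊗ B =
  [-4, -5]
  [1, -1]

Apply the min-plus product entry-by-entry:
  C[0][0] = min over k of (A[0][0] + B[0][0] = 10 + 9 = 19, A[0][1] + B[1][0] = -4 + 0 = -4) = -4 (attained at k = 1)
  C[0][1] = min over k of (A[0][0] + B[0][1] = 10 + -1 = 9, A[0][1] + B[1][1] = -4 + -1 = -5) = -5 (attained at k = 1)
  C[1][0] = min over k of (A[1][0] + B[0][0] = 0 + 9 = 9, A[1][1] + B[1][0] = 1 + 0 = 1) = 1 (attained at k = 1)
  C[1][1] = min over k of (A[1][0] + B[0][1] = 0 + -1 = -1, A[1][1] + B[1][1] = 1 + -1 = 0) = -1 (attained at k = 0)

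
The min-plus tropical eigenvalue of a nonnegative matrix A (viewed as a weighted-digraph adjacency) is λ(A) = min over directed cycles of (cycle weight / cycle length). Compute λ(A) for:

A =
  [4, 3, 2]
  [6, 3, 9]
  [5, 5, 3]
λ(A) = 3

Enumerate directed cycles and compute their means (weight / length). Sample:
  cycle 0 → 0: weight = 4, length = 1, mean = 4/1 ≈ 4.000
  cycle 1 → 1: weight = 3, length = 1, mean = 3/1 ≈ 3.000
  cycle 2 → 2: weight = 3, length = 1, mean = 3/1 ≈ 3.000
  cycle 0 → 1 → 0: weight = 9, length = 2, mean = 9/2 ≈ 4.500
  cycle 0 → 2 → 0: weight = 7, length = 2, mean = 7/2 ≈ 3.500
  cycle 1 → 0 → 1: weight = 9, length = 2, mean = 9/2 ≈ 4.500
Minimum mean = 3.000, attained e.g. along the cycle 1 → 1 with weight 3 and length 1. So λ(A) = 3/1 = 3.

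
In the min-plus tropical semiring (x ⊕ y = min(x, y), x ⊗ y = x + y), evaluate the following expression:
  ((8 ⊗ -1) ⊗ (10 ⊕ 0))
((8 ⊗ -1) ⊗ (10 ⊕ 0)) = 7

Expand innermost to outermost. Recall ⊕ takes the minimum of its arguments and ⊗ takes their sum. Working out the expression ((8 ⊗ -1) ⊗ (10 ⊕ 0)) gives 7.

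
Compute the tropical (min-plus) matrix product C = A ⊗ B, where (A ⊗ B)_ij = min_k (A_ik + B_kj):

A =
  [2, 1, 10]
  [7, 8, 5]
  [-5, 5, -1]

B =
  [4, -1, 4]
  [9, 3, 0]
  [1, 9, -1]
A ⊗ B =
  [6, 1, 1]
  [6, 6, 4]
  [-1, -6, -2]

Apply the min-plus product entry-by-entry:
  C[0][0] = min over k of (A[0][0] + B[0][0] = 2 + 4 = 6, A[0][1] + B[1][0] = 1 + 9 = 10, A[0][2] + B[2][0] = 10 + 1 = 11) = 6 (attained at k = 0)
  C[0][1] = min over k of (A[0][0] + B[0][1] = 2 + -1 = 1, A[0][1] + B[1][1] = 1 + 3 = 4, A[0][2] + B[2][1] = 10 + 9 = 19) = 1 (attained at k = 0)
  C[0][2] = min over k of (A[0][0] + B[0][2] = 2 + 4 = 6, A[0][1] + B[1][2] = 1 + 0 = 1, A[0][2] + B[2][2] = 10 + -1 = 9) = 1 (attained at k = 1)
  C[1][0] = min over k of (A[1][0] + B[0][0] = 7 + 4 = 11, A[1][1] + B[1][0] = 8 + 9 = 17, A[1][2] + B[2][0] = 5 + 1 = 6) = 6 (attained at k = 2)
  C[1][1] = min over k of (A[1][0] + B[0][1] = 7 + -1 = 6, A[1][1] + B[1][1] = 8 + 3 = 11, A[1][2] + B[2][1] = 5 + 9 = 14) = 6 (attained at k = 0)
  C[1][2] = min over k of (A[1][0] + B[0][2] = 7 + 4 = 11, A[1][1] + B[1][2] = 8 + 0 = 8, A[1][2] + B[2][2] = 5 + -1 = 4) = 4 (attained at k = 2)
  C[2][0] = min over k of (A[2][0] + B[0][0] = -5 + 4 = -1, A[2][1] + B[1][0] = 5 + 9 = 14, A[2][2] + B[2][0] = -1 + 1 = 0) = -1 (attained at k = 0)
  C[2][1] = min over k of (A[2][0] + B[0][1] = -5 + -1 = -6, A[2][1] + B[1][1] = 5 + 3 = 8, A[2][2] + B[2][1] = -1 + 9 = 8) = -6 (attained at k = 0)
  C[2][2] = min over k of (A[2][0] + B[0][2] = -5 + 4 = -1, A[2][1] + B[1][2] = 5 + 0 = 5, A[2][2] + B[2][2] = -1 + -1 = -2) = -2 (attained at k = 2)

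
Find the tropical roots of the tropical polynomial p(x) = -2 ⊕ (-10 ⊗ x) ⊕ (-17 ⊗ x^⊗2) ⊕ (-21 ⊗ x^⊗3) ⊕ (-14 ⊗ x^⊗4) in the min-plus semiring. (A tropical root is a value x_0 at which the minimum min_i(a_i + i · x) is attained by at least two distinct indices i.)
Roots: {-7, 4, 7, 8}

Each tropical root is a break point of the lower envelope of the lines y = a_i + i · x (there are 5 lines, with slopes 0, 1, ..., 4). Only the lines that attain the minimum somewhere contribute to roots; other lines are dominated. Here the surviving (envelope) indices are i = 4, i = 3, i = 2, i = 1, i = 0.
Intersections between consecutive envelope lines give the roots: for adjacent envelope indices i < j the intersection is x = (a_i − a_j) / (j − i). Reading off the sorted break points: {-7, 4, 7, 8}.
Verification: at each break x_0, at least two indices attain the minimum of min_i(a_i + i · x_0).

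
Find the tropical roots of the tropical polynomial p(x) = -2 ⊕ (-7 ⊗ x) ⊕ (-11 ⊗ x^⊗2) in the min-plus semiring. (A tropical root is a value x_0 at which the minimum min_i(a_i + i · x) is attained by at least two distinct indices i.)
Roots: {4, 5}

Each tropical root is a break point of the lower envelope of the lines y = a_i + i · x (there are 3 lines, with slopes 0, 1, ..., 2). Only the lines that attain the minimum somewhere contribute to roots; other lines are dominated. Here the surviving (envelope) indices are i = 2, i = 1, i = 0.
Intersections between consecutive envelope lines give the roots: for adjacent envelope indices i < j the intersection is x = (a_i − a_j) / (j − i). Reading off the sorted break points: {4, 5}.
Verification: at each break x_0, at least two indices attain the minimum of min_i(a_i + i · x_0).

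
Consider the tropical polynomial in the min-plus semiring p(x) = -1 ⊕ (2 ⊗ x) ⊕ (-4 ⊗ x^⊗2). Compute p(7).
p(7) = -1

A tropical monomial a ⊗ x^⊗i evaluates to a + i · x. Evaluating each term at x = 7:
  Term 0 contributes -1 + 0 · 7 = -1
  Term 1 contributes 2 + 1 · 7 = 9
  Term 2 contributes -4 + 2 · 7 = 10
p(7) = ⊕ of these = min[-1, 9, 10] = -1.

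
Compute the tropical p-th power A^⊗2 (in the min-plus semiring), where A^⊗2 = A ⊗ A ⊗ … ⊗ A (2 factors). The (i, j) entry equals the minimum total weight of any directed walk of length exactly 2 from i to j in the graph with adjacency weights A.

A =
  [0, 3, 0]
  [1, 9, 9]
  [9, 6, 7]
A^⊗2 =
  [0, 3, 0]
  [1, 4, 1]
  [7, 12, 9]

Each entry (A^⊗2)_ij equals the minimum over all length-2 walks i = v_0 → v_1 → … → v_2 = j of Σ_t A[v_t][v_{t+1}]. For example, for (i, j) = (0, 2) we minimise over 3 possible intermediate vertex sequences; the minimum is 0, attained along the walk 0 → 0 → 2.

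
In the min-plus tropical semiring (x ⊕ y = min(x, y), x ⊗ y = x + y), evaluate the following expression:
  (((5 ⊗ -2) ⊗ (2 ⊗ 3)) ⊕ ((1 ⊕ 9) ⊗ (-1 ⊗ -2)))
(((5 ⊗ -2) ⊗ (2 ⊗ 3)) ⊕ ((1 ⊕ 9) ⊗ (-1 ⊗ -2))) = -2

Expand innermost to outermost. Recall ⊕ takes the minimum of its arguments and ⊗ takes their sum. Working out the expression (((5 ⊗ -2) ⊗ (2 ⊗ 3)) ⊕ ((1 ⊕ 9) ⊗ (-1 ⊗ -2))) gives -2.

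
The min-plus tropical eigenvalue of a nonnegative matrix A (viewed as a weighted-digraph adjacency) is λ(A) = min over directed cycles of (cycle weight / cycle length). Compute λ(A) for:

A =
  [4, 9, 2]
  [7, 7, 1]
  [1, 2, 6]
λ(A) = 3/2

Enumerate directed cycles and compute their means (weight / length). Sample:
  cycle 0 → 0: weight = 4, length = 1, mean = 4/1 ≈ 4.000
  cycle 1 → 1: weight = 7, length = 1, mean = 7/1 ≈ 7.000
  cycle 2 → 2: weight = 6, length = 1, mean = 6/1 ≈ 6.000
  cycle 0 → 1 → 0: weight = 16, length = 2, mean = 16/2 ≈ 8.000
  cycle 0 → 2 → 0: weight = 3, length = 2, mean = 3/2 ≈ 1.500
  cycle 1 → 0 → 1: weight = 16, length = 2, mean = 16/2 ≈ 8.000
Minimum mean = 1.500, attained e.g. along the cycle 0 → 2 → 0 with weight 3 and length 2. So λ(A) = 3/2 = 3/2.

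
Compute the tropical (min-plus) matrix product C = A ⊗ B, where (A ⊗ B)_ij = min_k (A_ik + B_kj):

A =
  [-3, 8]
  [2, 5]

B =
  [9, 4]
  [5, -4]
A ⊗ B =
  [6, 1]
  [10, 1]

Apply the min-plus product entry-by-entry:
  C[0][0] = min over k of (A[0][0] + B[0][0] = -3 + 9 = 6, A[0][1] + B[1][0] = 8 + 5 = 13) = 6 (attained at k = 0)
  C[0][1] = min over k of (A[0][0] + B[0][1] = -3 + 4 = 1, A[0][1] + B[1][1] = 8 + -4 = 4) = 1 (attained at k = 0)
  C[1][0] = min over k of (A[1][0] + B[0][0] = 2 + 9 = 11, A[1][1] + B[1][0] = 5 + 5 = 10) = 10 (attained at k = 1)
  C[1][1] = min over k of (A[1][0] + B[0][1] = 2 + 4 = 6, A[1][1] + B[1][1] = 5 + -4 = 1) = 1 (attained at k = 1)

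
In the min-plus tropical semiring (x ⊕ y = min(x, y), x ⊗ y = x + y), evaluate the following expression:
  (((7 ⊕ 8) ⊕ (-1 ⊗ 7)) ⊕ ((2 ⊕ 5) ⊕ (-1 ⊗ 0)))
(((7 ⊕ 8) ⊕ (-1 ⊗ 7)) ⊕ ((2 ⊕ 5) ⊕ (-1 ⊗ 0))) = -1

Expand innermost to outermost. Recall ⊕ takes the minimum of its arguments and ⊗ takes their sum. Working out the expression (((7 ⊕ 8) ⊕ (-1 ⊗ 7)) ⊕ ((2 ⊕ 5) ⊕ (-1 ⊗ 0))) gives -1.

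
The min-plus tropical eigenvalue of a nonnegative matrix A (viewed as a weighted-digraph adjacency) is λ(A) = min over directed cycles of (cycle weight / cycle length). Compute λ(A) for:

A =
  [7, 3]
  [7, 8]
λ(A) = 5

Enumerate directed cycles and compute their means (weight / length). Sample:
  cycle 0 → 0: weight = 7, length = 1, mean = 7/1 ≈ 7.000
  cycle 1 → 1: weight = 8, length = 1, mean = 8/1 ≈ 8.000
  cycle 0 → 1 → 0: weight = 10, length = 2, mean = 10/2 ≈ 5.000
  cycle 1 → 0 → 1: weight = 10, length = 2, mean = 10/2 ≈ 5.000
Minimum mean = 5.000, attained e.g. along the cycle 0 → 1 → 0 with weight 10 and length 2. So λ(A) = 10/2 = 5.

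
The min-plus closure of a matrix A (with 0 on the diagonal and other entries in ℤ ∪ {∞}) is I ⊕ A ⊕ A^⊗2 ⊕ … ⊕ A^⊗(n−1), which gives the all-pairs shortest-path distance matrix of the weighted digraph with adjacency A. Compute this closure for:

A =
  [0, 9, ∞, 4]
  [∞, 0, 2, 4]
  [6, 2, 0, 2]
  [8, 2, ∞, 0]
Closure =
  [0, 6, 8, 4]
  [8, 0, 2, 4]
  [6, 2, 0, 2]
  [8, 2, 4, 0]

This is the Floyd-Warshall all-pairs shortest-path computation. For each intermediate vertex k = 0, 1, …, 3, update dist[i][j] ← min(dist[i][j], dist[i][k] + dist[k][j]). The final matrix gives, for each (i, j), the minimum total weight of any directed path from i to j (possibly empty when i = j).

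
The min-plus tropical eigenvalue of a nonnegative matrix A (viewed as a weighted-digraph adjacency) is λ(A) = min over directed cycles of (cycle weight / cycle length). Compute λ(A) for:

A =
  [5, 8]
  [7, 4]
λ(A) = 4

Enumerate directed cycles and compute their means (weight / length). Sample:
  cycle 0 → 0: weight = 5, length = 1, mean = 5/1 ≈ 5.000
  cycle 1 → 1: weight = 4, length = 1, mean = 4/1 ≈ 4.000
  cycle 0 → 1 → 0: weight = 15, length = 2, mean = 15/2 ≈ 7.500
  cycle 1 → 0 → 1: weight = 15, length = 2, mean = 15/2 ≈ 7.500
Minimum mean = 4.000, attained e.g. along the cycle 1 → 1 with weight 4 and length 1. So λ(A) = 4/1 = 4.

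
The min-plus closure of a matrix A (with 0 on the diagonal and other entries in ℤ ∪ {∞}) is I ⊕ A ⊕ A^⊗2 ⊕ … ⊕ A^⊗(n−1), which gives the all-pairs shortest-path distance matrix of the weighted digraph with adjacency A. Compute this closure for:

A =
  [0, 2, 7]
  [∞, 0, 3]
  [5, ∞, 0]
Closure =
  [0, 2, 5]
  [8, 0, 3]
  [5, 7, 0]

This is the Floyd-Warshall all-pairs shortest-path computation. For each intermediate vertex k = 0, 1, …, 2, update dist[i][j] ← min(dist[i][j], dist[i][k] + dist[k][j]). The final matrix gives, for each (i, j), the minimum total weight of any directed path from i to j (possibly empty when i = j).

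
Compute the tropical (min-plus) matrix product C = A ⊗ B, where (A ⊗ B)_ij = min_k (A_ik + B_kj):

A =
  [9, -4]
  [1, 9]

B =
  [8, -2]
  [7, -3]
A ⊗ B =
  [3, -7]
  [9, -1]

Apply the min-plus product entry-by-entry:
  C[0][0] = min over k of (A[0][0] + B[0][0] = 9 + 8 = 17, A[0][1] + B[1][0] = -4 + 7 = 3) = 3 (attained at k = 1)
  C[0][1] = min over k of (A[0][0] + B[0][1] = 9 + -2 = 7, A[0][1] + B[1][1] = -4 + -3 = -7) = -7 (attained at k = 1)
  C[1][0] = min over k of (A[1][0] + B[0][0] = 1 + 8 = 9, A[1][1] + B[1][0] = 9 + 7 = 16) = 9 (attained at k = 0)
  C[1][1] = min over k of (A[1][0] + B[0][1] = 1 + -2 = -1, A[1][1] + B[1][1] = 9 + -3 = 6) = -1 (attained at k = 0)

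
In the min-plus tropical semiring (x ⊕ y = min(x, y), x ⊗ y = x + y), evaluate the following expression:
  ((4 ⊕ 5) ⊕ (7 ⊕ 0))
((4 ⊕ 5) ⊕ (7 ⊕ 0)) = 0

Expand innermost to outermost. Recall ⊕ takes the minimum of its arguments and ⊗ takes their sum. Working out the expression ((4 ⊕ 5) ⊕ (7 ⊕ 0)) gives 0.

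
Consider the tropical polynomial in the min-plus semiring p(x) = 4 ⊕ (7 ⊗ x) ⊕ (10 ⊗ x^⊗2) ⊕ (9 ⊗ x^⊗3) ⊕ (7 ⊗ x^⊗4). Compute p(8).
p(8) = 4

A tropical monomial a ⊗ x^⊗i evaluates to a + i · x. Evaluating each term at x = 8:
  Term 0 contributes 4 + 0 · 8 = 4
  Term 1 contributes 7 + 1 · 8 = 15
  Term 2 contributes 10 + 2 · 8 = 26
  Term 3 contributes 9 + 3 · 8 = 33
  Term 4 contributes 7 + 4 · 8 = 39
p(8) = ⊕ of these = min[4, 15, 26, 33, 39] = 4.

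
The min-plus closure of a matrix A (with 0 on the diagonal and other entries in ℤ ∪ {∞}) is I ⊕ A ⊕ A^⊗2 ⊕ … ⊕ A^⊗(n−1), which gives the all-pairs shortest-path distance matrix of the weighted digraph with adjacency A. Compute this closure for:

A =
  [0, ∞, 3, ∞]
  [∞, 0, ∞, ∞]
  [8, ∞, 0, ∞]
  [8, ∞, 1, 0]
Closure =
  [0, ∞, 3, ∞]
  [∞, 0, ∞, ∞]
  [8, ∞, 0, ∞]
  [8, ∞, 1, 0]

This is the Floyd-Warshall all-pairs shortest-path computation. For each intermediate vertex k = 0, 1, …, 3, update dist[i][j] ← min(dist[i][j], dist[i][k] + dist[k][j]). The final matrix gives, for each (i, j), the minimum total weight of any directed path from i to j (possibly empty when i = j).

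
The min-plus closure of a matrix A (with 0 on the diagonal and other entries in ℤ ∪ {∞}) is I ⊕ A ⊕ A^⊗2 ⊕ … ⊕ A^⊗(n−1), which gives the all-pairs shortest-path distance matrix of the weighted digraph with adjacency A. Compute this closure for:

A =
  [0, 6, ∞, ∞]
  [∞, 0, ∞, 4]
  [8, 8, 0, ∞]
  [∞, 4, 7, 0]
Closure =
  [0, 6, 17, 10]
  [19, 0, 11, 4]
  [8, 8, 0, 12]
  [15, 4, 7, 0]

This is the Floyd-Warshall all-pairs shortest-path computation. For each intermediate vertex k = 0, 1, …, 3, update dist[i][j] ← min(dist[i][j], dist[i][k] + dist[k][j]). The final matrix gives, for each (i, j), the minimum total weight of any directed path from i to j (possibly empty when i = j).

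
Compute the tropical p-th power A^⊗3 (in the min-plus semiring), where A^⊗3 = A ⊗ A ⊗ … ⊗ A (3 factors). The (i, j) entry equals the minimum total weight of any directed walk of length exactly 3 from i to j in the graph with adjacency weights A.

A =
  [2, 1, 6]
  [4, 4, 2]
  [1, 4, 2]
A^⊗3 =
  [4, 5, 5]
  [5, 4, 6]
  [5, 4, 4]

Each entry (A^⊗3)_ij equals the minimum over all length-3 walks i = v_0 → v_1 → … → v_3 = j of Σ_t A[v_t][v_{t+1}]. For example, for (i, j) = (0, 2) we minimise over 9 possible intermediate vertex sequences; the minimum is 5, attained along the walk 0 → 0 → 1 → 2.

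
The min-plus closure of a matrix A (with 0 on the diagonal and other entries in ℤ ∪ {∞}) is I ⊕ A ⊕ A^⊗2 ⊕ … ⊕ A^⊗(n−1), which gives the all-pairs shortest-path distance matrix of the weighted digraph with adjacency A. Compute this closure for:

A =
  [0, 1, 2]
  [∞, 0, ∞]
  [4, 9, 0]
Closure =
  [0, 1, 2]
  [∞, 0, ∞]
  [4, 5, 0]

This is the Floyd-Warshall all-pairs shortest-path computation. For each intermediate vertex k = 0, 1, …, 2, update dist[i][j] ← min(dist[i][j], dist[i][k] + dist[k][j]). The final matrix gives, for each (i, j), the minimum total weight of any directed path from i to j (possibly empty when i = j).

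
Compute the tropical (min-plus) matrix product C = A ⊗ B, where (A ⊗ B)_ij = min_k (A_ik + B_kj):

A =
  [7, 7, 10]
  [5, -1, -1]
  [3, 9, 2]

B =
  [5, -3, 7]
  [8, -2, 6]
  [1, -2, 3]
A ⊗ B =
  [11, 4, 13]
  [0, -3, 2]
  [3, 0, 5]

Apply the min-plus product entry-by-entry:
  C[0][0] = min over k of (A[0][0] + B[0][0] = 7 + 5 = 12, A[0][1] + B[1][0] = 7 + 8 = 15, A[0][2] + B[2][0] = 10 + 1 = 11) = 11 (attained at k = 2)
  C[0][1] = min over k of (A[0][0] + B[0][1] = 7 + -3 = 4, A[0][1] + B[1][1] = 7 + -2 = 5, A[0][2] + B[2][1] = 10 + -2 = 8) = 4 (attained at k = 0)
  C[0][2] = min over k of (A[0][0] + B[0][2] = 7 + 7 = 14, A[0][1] + B[1][2] = 7 + 6 = 13, A[0][2] + B[2][2] = 10 + 3 = 13) = 13 (attained at k = 1)
  C[1][0] = min over k of (A[1][0] + B[0][0] = 5 + 5 = 10, A[1][1] + B[1][0] = -1 + 8 = 7, A[1][2] + B[2][0] = -1 + 1 = 0) = 0 (attained at k = 2)
  C[1][1] = min over k of (A[1][0] + B[0][1] = 5 + -3 = 2, A[1][1] + B[1][1] = -1 + -2 = -3, A[1][2] + B[2][1] = -1 + -2 = -3) = -3 (attained at k = 1)
  C[1][2] = min over k of (A[1][0] + B[0][2] = 5 + 7 = 12, A[1][1] + B[1][2] = -1 + 6 = 5, A[1][2] + B[2][2] = -1 + 3 = 2) = 2 (attained at k = 2)
  C[2][0] = min over k of (A[2][0] + B[0][0] = 3 + 5 = 8, A[2][1] + B[1][0] = 9 + 8 = 17, A[2][2] + B[2][0] = 2 + 1 = 3) = 3 (attained at k = 2)
  C[2][1] = min over k of (A[2][0] + B[0][1] = 3 + -3 = 0, A[2][1] + B[1][1] = 9 + -2 = 7, A[2][2] + B[2][1] = 2 + -2 = 0) = 0 (attained at k = 0)
  C[2][2] = min over k of (A[2][0] + B[0][2] = 3 + 7 = 10, A[2][1] + B[1][2] = 9 + 6 = 15, A[2][2] + B[2][2] = 2 + 3 = 5) = 5 (attained at k = 2)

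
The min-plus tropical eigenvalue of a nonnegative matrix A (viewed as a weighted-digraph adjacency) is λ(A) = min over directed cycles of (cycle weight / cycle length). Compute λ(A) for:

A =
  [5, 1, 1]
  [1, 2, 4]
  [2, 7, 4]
λ(A) = 1

Enumerate directed cycles and compute their means (weight / length). Sample:
  cycle 0 → 0: weight = 5, length = 1, mean = 5/1 ≈ 5.000
  cycle 1 → 1: weight = 2, length = 1, mean = 2/1 ≈ 2.000
  cycle 2 → 2: weight = 4, length = 1, mean = 4/1 ≈ 4.000
  cycle 0 → 1 → 0: weight = 2, length = 2, mean = 2/2 ≈ 1.000
  cycle 0 → 2 → 0: weight = 3, length = 2, mean = 3/2 ≈ 1.500
  cycle 1 → 0 → 1: weight = 2, length = 2, mean = 2/2 ≈ 1.000
Minimum mean = 1.000, attained e.g. along the cycle 0 → 1 → 0 with weight 2 and length 2. So λ(A) = 2/2 = 1.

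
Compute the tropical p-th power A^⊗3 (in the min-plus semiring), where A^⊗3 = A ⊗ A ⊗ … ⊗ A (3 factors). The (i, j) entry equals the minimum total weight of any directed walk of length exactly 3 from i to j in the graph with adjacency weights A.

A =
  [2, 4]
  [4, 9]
A^⊗3 =
  [6, 8]
  [8, 10]

Each entry (A^⊗3)_ij equals the minimum over all length-3 walks i = v_0 → v_1 → … → v_3 = j of Σ_t A[v_t][v_{t+1}]. For example, for (i, j) = (0, 1) we minimise over 4 possible intermediate vertex sequences; the minimum is 8, attained along the walk 0 → 0 → 0 → 1.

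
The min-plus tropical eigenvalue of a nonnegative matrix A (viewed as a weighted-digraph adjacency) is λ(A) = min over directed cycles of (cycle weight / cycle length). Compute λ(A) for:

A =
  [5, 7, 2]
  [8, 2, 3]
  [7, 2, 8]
λ(A) = 2

Enumerate directed cycles and compute their means (weight / length). Sample:
  cycle 0 → 0: weight = 5, length = 1, mean = 5/1 ≈ 5.000
  cycle 1 → 1: weight = 2, length = 1, mean = 2/1 ≈ 2.000
  cycle 2 → 2: weight = 8, length = 1, mean = 8/1 ≈ 8.000
  cycle 0 → 1 → 0: weight = 15, length = 2, mean = 15/2 ≈ 7.500
  cycle 0 → 2 → 0: weight = 9, length = 2, mean = 9/2 ≈ 4.500
  cycle 1 → 0 → 1: weight = 15, length = 2, mean = 15/2 ≈ 7.500
Minimum mean = 2.000, attained e.g. along the cycle 1 → 1 with weight 2 and length 1. So λ(A) = 2/1 = 2.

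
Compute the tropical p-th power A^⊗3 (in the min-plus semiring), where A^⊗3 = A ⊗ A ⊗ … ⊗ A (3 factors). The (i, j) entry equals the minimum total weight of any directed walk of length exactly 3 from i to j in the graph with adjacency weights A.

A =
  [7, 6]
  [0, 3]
A^⊗3 =
  [9, 12]
  [6, 9]

Each entry (A^⊗3)_ij equals the minimum over all length-3 walks i = v_0 → v_1 → … → v_3 = j of Σ_t A[v_t][v_{t+1}]. For example, for (i, j) = (0, 1) we minimise over 4 possible intermediate vertex sequences; the minimum is 12, attained along the walk 0 → 1 → 0 → 1.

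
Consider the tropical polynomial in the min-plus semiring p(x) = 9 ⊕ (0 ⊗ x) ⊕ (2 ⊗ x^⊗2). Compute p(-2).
p(-2) = -2

A tropical monomial a ⊗ x^⊗i evaluates to a + i · x. Evaluating each term at x = -2:
  Term 0 contributes 9 + 0 · -2 = 9
  Term 1 contributes 0 + 1 · -2 = -2
  Term 2 contributes 2 + 2 · -2 = -2
p(-2) = ⊕ of these = min[9, -2, -2] = -2.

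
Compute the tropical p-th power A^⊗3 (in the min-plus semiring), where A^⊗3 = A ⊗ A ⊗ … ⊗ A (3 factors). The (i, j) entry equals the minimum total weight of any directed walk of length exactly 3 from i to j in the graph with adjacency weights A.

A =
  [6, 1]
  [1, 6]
A^⊗3 =
  [8, 3]
  [3, 8]

Each entry (A^⊗3)_ij equals the minimum over all length-3 walks i = v_0 → v_1 → … → v_3 = j of Σ_t A[v_t][v_{t+1}]. For example, for (i, j) = (0, 1) we minimise over 4 possible intermediate vertex sequences; the minimum is 3, attained along the walk 0 → 1 → 0 → 1.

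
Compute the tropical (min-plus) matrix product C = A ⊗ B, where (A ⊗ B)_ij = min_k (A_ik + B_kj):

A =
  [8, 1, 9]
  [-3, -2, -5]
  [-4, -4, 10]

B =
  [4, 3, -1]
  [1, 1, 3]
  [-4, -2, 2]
A ⊗ B =
  [2, 2, 4]
  [-9, -7, -4]
  [-3, -3, -5]

Apply the min-plus product entry-by-entry:
  C[0][0] = min over k of (A[0][0] + B[0][0] = 8 + 4 = 12, A[0][1] + B[1][0] = 1 + 1 = 2, A[0][2] + B[2][0] = 9 + -4 = 5) = 2 (attained at k = 1)
  C[0][1] = min over k of (A[0][0] + B[0][1] = 8 + 3 = 11, A[0][1] + B[1][1] = 1 + 1 = 2, A[0][2] + B[2][1] = 9 + -2 = 7) = 2 (attained at k = 1)
  C[0][2] = min over k of (A[0][0] + B[0][2] = 8 + -1 = 7, A[0][1] + B[1][2] = 1 + 3 = 4, A[0][2] + B[2][2] = 9 + 2 = 11) = 4 (attained at k = 1)
  C[1][0] = min over k of (A[1][0] + B[0][0] = -3 + 4 = 1, A[1][1] + B[1][0] = -2 + 1 = -1, A[1][2] + B[2][0] = -5 + -4 = -9) = -9 (attained at k = 2)
  C[1][1] = min over k of (A[1][0] + B[0][1] = -3 + 3 = 0, A[1][1] + B[1][1] = -2 + 1 = -1, A[1][2] + B[2][1] = -5 + -2 = -7) = -7 (attained at k = 2)
  C[1][2] = min over k of (A[1][0] + B[0][2] = -3 + -1 = -4, A[1][1] + B[1][2] = -2 + 3 = 1, A[1][2] + B[2][2] = -5 + 2 = -3) = -4 (attained at k = 0)
  C[2][0] = min over k of (A[2][0] + B[0][0] = -4 + 4 = 0, A[2][1] + B[1][0] = -4 + 1 = -3, A[2][2] + B[2][0] = 10 + -4 = 6) = -3 (attained at k = 1)
  C[2][1] = min over k of (A[2][0] + B[0][1] = -4 + 3 = -1, A[2][1] + B[1][1] = -4 + 1 = -3, A[2][2] + B[2][1] = 10 + -2 = 8) = -3 (attained at k = 1)
  C[2][2] = min over k of (A[2][0] + B[0][2] = -4 + -1 = -5, A[2][1] + B[1][2] = -4 + 3 = -1, A[2][2] + B[2][2] = 10 + 2 = 12) = -5 (attained at k = 0)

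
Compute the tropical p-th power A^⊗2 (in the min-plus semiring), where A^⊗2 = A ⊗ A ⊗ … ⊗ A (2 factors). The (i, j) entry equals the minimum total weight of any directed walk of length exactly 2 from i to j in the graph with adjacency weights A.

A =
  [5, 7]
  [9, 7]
A^⊗2 =
  [10, 12]
  [14, 14]

Each entry (A^⊗2)_ij equals the minimum over all length-2 walks i = v_0 → v_1 → … → v_2 = j of Σ_t A[v_t][v_{t+1}]. For example, for (i, j) = (0, 1) we minimise over 2 possible intermediate vertex sequences; the minimum is 12, attained along the walk 0 → 0 → 1.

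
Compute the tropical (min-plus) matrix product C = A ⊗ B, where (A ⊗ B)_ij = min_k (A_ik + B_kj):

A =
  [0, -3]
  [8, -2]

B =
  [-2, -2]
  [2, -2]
A ⊗ B =
  [-2, -5]
  [0, -4]

Apply the min-plus product entry-by-entry:
  C[0][0] = min over k of (A[0][0] + B[0][0] = 0 + -2 = -2, A[0][1] + B[1][0] = -3 + 2 = -1) = -2 (attained at k = 0)
  C[0][1] = min over k of (A[0][0] + B[0][1] = 0 + -2 = -2, A[0][1] + B[1][1] = -3 + -2 = -5) = -5 (attained at k = 1)
  C[1][0] = min over k of (A[1][0] + B[0][0] = 8 + -2 = 6, A[1][1] + B[1][0] = -2 + 2 = 0) = 0 (attained at k = 1)
  C[1][1] = min over k of (A[1][0] + B[0][1] = 8 + -2 = 6, A[1][1] + B[1][1] = -2 + -2 = -4) = -4 (attained at k = 1)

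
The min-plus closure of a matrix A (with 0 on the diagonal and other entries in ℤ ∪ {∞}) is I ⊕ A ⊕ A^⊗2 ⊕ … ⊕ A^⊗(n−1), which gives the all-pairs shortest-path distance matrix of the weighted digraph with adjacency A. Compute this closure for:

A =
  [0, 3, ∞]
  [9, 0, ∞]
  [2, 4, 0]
Closure =
  [0, 3, ∞]
  [9, 0, ∞]
  [2, 4, 0]

This is the Floyd-Warshall all-pairs shortest-path computation. For each intermediate vertex k = 0, 1, …, 2, update dist[i][j] ← min(dist[i][j], dist[i][k] + dist[k][j]). The final matrix gives, for each (i, j), the minimum total weight of any directed path from i to j (possibly empty when i = j).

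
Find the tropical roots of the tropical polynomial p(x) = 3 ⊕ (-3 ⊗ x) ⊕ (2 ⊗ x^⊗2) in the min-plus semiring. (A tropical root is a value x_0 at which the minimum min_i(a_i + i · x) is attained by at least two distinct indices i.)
Roots: {-5, 6}

Each tropical root is a break point of the lower envelope of the lines y = a_i + i · x (there are 3 lines, with slopes 0, 1, ..., 2). Only the lines that attain the minimum somewhere contribute to roots; other lines are dominated. Here the surviving (envelope) indices are i = 2, i = 1, i = 0.
Intersections between consecutive envelope lines give the roots: for adjacent envelope indices i < j the intersection is x = (a_i − a_j) / (j − i). Reading off the sorted break points: {-5, 6}.
Verification: at each break x_0, at least two indices attain the minimum of min_i(a_i + i · x_0).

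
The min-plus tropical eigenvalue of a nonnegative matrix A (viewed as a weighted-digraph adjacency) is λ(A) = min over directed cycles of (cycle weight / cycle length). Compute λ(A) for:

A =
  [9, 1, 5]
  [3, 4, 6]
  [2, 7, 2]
λ(A) = 2

Enumerate directed cycles and compute their means (weight / length). Sample:
  cycle 0 → 0: weight = 9, length = 1, mean = 9/1 ≈ 9.000
  cycle 1 → 1: weight = 4, length = 1, mean = 4/1 ≈ 4.000
  cycle 2 → 2: weight = 2, length = 1, mean = 2/1 ≈ 2.000
  cycle 0 → 1 → 0: weight = 4, length = 2, mean = 4/2 ≈ 2.000
  cycle 0 → 2 → 0: weight = 7, length = 2, mean = 7/2 ≈ 3.500
  cycle 1 → 0 → 1: weight = 4, length = 2, mean = 4/2 ≈ 2.000
Minimum mean = 2.000, attained e.g. along the cycle 2 → 2 with weight 2 and length 1. So λ(A) = 2/1 = 2.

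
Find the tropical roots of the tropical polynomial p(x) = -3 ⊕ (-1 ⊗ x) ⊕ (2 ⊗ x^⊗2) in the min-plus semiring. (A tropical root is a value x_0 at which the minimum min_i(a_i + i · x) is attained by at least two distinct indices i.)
Roots: {-3, -2}

Each tropical root is a break point of the lower envelope of the lines y = a_i + i · x (there are 3 lines, with slopes 0, 1, ..., 2). Only the lines that attain the minimum somewhere contribute to roots; other lines are dominated. Here the surviving (envelope) indices are i = 2, i = 1, i = 0.
Intersections between consecutive envelope lines give the roots: for adjacent envelope indices i < j the intersection is x = (a_i − a_j) / (j − i). Reading off the sorted break points: {-3, -2}.
Verification: at each break x_0, at least two indices attain the minimum of min_i(a_i + i · x_0).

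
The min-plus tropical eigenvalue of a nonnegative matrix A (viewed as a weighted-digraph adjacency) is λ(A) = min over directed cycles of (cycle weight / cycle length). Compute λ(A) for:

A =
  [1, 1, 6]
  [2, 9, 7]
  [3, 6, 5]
λ(A) = 1

Enumerate directed cycles and compute their means (weight / length). Sample:
  cycle 0 → 0: weight = 1, length = 1, mean = 1/1 ≈ 1.000
  cycle 1 → 1: weight = 9, length = 1, mean = 9/1 ≈ 9.000
  cycle 2 → 2: weight = 5, length = 1, mean = 5/1 ≈ 5.000
  cycle 0 → 1 → 0: weight = 3, length = 2, mean = 3/2 ≈ 1.500
  cycle 0 → 2 → 0: weight = 9, length = 2, mean = 9/2 ≈ 4.500
  cycle 1 → 0 → 1: weight = 3, length = 2, mean = 3/2 ≈ 1.500
Minimum mean = 1.000, attained e.g. along the cycle 0 → 0 with weight 1 and length 1. So λ(A) = 1/1 = 1.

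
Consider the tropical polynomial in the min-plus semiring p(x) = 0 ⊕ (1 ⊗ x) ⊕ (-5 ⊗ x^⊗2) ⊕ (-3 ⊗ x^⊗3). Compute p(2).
p(2) = -1

A tropical monomial a ⊗ x^⊗i evaluates to a + i · x. Evaluating each term at x = 2:
  Term 0 contributes 0 + 0 · 2 = 0
  Term 1 contributes 1 + 1 · 2 = 3
  Term 2 contributes -5 + 2 · 2 = -1
  Term 3 contributes -3 + 3 · 2 = 3
p(2) = ⊕ of these = min[0, 3, -1, 3] = -1.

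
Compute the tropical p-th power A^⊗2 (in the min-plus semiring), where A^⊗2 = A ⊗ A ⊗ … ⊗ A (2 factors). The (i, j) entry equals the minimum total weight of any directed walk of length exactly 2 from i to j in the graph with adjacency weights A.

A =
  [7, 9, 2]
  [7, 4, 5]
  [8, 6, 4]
A^⊗2 =
  [10, 8, 6]
  [11, 8, 9]
  [12, 10, 8]

Each entry (A^⊗2)_ij equals the minimum over all length-2 walks i = v_0 → v_1 → … → v_2 = j of Σ_t A[v_t][v_{t+1}]. For example, for (i, j) = (0, 2) we minimise over 3 possible intermediate vertex sequences; the minimum is 6, attained along the walk 0 → 2 → 2.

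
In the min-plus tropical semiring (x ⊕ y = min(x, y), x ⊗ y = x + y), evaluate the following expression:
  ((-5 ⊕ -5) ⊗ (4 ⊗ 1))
((-5 ⊕ -5) ⊗ (4 ⊗ 1)) = 0

Expand innermost to outermost. Recall ⊕ takes the minimum of its arguments and ⊗ takes their sum. Working out the expression ((-5 ⊕ -5) ⊗ (4 ⊗ 1)) gives 0.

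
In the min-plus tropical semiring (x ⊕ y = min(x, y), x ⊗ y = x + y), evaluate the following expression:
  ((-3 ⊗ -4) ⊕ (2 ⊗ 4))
((-3 ⊗ -4) ⊕ (2 ⊗ 4)) = -7

Expand innermost to outermost. Recall ⊕ takes the minimum of its arguments and ⊗ takes their sum. Working out the expression ((-3 ⊗ -4) ⊕ (2 ⊗ 4)) gives -7.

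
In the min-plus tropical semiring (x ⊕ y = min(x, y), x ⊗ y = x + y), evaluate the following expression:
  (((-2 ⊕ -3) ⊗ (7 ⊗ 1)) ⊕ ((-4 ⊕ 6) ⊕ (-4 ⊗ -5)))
(((-2 ⊕ -3) ⊗ (7 ⊗ 1)) ⊕ ((-4 ⊕ 6) ⊕ (-4 ⊗ -5))) = -9

Expand innermost to outermost. Recall ⊕ takes the minimum of its arguments and ⊗ takes their sum. Working out the expression (((-2 ⊕ -3) ⊗ (7 ⊗ 1)) ⊕ ((-4 ⊕ 6) ⊕ (-4 ⊗ -5))) gives -9.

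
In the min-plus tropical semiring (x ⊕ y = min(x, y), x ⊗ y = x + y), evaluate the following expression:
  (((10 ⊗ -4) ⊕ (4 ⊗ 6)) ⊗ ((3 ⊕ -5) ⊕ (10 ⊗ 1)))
(((10 ⊗ -4) ⊕ (4 ⊗ 6)) ⊗ ((3 ⊕ -5) ⊕ (10 ⊗ 1))) = 1

Expand innermost to outermost. Recall ⊕ takes the minimum of its arguments and ⊗ takes their sum. Working out the expression (((10 ⊗ -4) ⊕ (4 ⊗ 6)) ⊗ ((3 ⊕ -5) ⊕ (10 ⊗ 1))) gives 1.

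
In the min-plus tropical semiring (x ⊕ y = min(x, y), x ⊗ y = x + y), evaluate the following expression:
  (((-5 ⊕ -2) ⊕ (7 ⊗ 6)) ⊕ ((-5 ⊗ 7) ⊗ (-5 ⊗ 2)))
(((-5 ⊕ -2) ⊕ (7 ⊗ 6)) ⊕ ((-5 ⊗ 7) ⊗ (-5 ⊗ 2))) = -5

Expand innermost to outermost. Recall ⊕ takes the minimum of its arguments and ⊗ takes their sum. Working out the expression (((-5 ⊕ -2) ⊕ (7 ⊗ 6)) ⊕ ((-5 ⊗ 7) ⊗ (-5 ⊗ 2))) gives -5.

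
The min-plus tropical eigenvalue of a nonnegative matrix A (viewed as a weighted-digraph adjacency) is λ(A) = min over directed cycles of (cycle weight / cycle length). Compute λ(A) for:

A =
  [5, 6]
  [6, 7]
λ(A) = 5

Enumerate directed cycles and compute their means (weight / length). Sample:
  cycle 0 → 0: weight = 5, length = 1, mean = 5/1 ≈ 5.000
  cycle 1 → 1: weight = 7, length = 1, mean = 7/1 ≈ 7.000
  cycle 0 → 1 → 0: weight = 12, length = 2, mean = 12/2 ≈ 6.000
  cycle 1 → 0 → 1: weight = 12, length = 2, mean = 12/2 ≈ 6.000
Minimum mean = 5.000, attained e.g. along the cycle 0 → 0 with weight 5 and length 1. So λ(A) = 5/1 = 5.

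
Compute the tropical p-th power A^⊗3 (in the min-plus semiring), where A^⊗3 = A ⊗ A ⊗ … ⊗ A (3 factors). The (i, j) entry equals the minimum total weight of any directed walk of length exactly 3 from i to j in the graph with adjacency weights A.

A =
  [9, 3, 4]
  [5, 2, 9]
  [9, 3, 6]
A^⊗3 =
  [10, 7, 12]
  [9, 6, 11]
  [10, 7, 12]

Each entry (A^⊗3)_ij equals the minimum over all length-3 walks i = v_0 → v_1 → … → v_3 = j of Σ_t A[v_t][v_{t+1}]. For example, for (i, j) = (0, 2) we minimise over 9 possible intermediate vertex sequences; the minimum is 12, attained along the walk 0 → 1 → 0 → 2.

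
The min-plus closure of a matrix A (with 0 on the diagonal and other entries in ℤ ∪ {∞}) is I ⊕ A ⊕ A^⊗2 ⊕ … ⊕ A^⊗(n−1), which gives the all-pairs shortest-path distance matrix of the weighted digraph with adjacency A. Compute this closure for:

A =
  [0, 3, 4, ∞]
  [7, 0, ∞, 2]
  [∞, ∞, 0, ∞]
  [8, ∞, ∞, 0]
Closure =
  [0, 3, 4, 5]
  [7, 0, 11, 2]
  [∞, ∞, 0, ∞]
  [8, 11, 12, 0]

This is the Floyd-Warshall all-pairs shortest-path computation. For each intermediate vertex k = 0, 1, …, 3, update dist[i][j] ← min(dist[i][j], dist[i][k] + dist[k][j]). The final matrix gives, for each (i, j), the minimum total weight of any directed path from i to j (possibly empty when i = j).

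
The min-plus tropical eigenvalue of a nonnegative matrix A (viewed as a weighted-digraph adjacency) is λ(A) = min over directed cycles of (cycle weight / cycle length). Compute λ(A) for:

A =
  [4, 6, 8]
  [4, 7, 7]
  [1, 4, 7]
λ(A) = 4

Enumerate directed cycles and compute their means (weight / length). Sample:
  cycle 0 → 0: weight = 4, length = 1, mean = 4/1 ≈ 4.000
  cycle 1 → 1: weight = 7, length = 1, mean = 7/1 ≈ 7.000
  cycle 2 → 2: weight = 7, length = 1, mean = 7/1 ≈ 7.000
  cycle 0 → 1 → 0: weight = 10, length = 2, mean = 10/2 ≈ 5.000
  cycle 0 → 2 → 0: weight = 9, length = 2, mean = 9/2 ≈ 4.500
  cycle 1 → 0 → 1: weight = 10, length = 2, mean = 10/2 ≈ 5.000
Minimum mean = 4.000, attained e.g. along the cycle 0 → 0 with weight 4 and length 1. So λ(A) = 4/1 = 4.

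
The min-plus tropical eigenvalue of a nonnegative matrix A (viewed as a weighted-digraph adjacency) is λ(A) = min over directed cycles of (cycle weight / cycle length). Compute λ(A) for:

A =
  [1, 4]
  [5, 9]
λ(A) = 1

Enumerate directed cycles and compute their means (weight / length). Sample:
  cycle 0 → 0: weight = 1, length = 1, mean = 1/1 ≈ 1.000
  cycle 1 → 1: weight = 9, length = 1, mean = 9/1 ≈ 9.000
  cycle 0 → 1 → 0: weight = 9, length = 2, mean = 9/2 ≈ 4.500
  cycle 1 → 0 → 1: weight = 9, length = 2, mean = 9/2 ≈ 4.500
Minimum mean = 1.000, attained e.g. along the cycle 0 → 0 with weight 1 and length 1. So λ(A) = 1/1 = 1.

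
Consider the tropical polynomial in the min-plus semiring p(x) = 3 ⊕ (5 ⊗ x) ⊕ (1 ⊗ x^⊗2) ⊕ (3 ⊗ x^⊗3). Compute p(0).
p(0) = 1

A tropical monomial a ⊗ x^⊗i evaluates to a + i · x. Evaluating each term at x = 0:
  Term 0 contributes 3 + 0 · 0 = 3
  Term 1 contributes 5 + 1 · 0 = 5
  Term 2 contributes 1 + 2 · 0 = 1
  Term 3 contributes 3 + 3 · 0 = 3
p(0) = ⊕ of these = min[3, 5, 1, 3] = 1.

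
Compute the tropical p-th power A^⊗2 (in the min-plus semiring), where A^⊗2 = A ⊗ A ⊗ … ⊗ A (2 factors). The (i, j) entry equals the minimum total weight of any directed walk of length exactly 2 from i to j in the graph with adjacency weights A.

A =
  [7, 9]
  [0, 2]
A^⊗2 =
  [9, 11]
  [2, 4]

Each entry (A^⊗2)_ij equals the minimum over all length-2 walks i = v_0 → v_1 → … → v_2 = j of Σ_t A[v_t][v_{t+1}]. For example, for (i, j) = (0, 1) we minimise over 2 possible intermediate vertex sequences; the minimum is 11, attained along the walk 0 → 1 → 1.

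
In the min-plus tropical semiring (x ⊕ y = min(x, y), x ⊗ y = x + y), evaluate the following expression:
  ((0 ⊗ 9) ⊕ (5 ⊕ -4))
((0 ⊗ 9) ⊕ (5 ⊕ -4)) = -4

Expand innermost to outermost. Recall ⊕ takes the minimum of its arguments and ⊗ takes their sum. Working out the expression ((0 ⊗ 9) ⊕ (5 ⊕ -4)) gives -4.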